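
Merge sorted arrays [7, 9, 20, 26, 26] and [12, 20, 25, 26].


Compare heads, take smaller each step.
Merged: [7, 9, 12, 20, 20, 25, 26, 26, 26]


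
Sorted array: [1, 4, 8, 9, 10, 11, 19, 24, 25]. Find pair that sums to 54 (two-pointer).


Two pointers: lo=0, hi=8
No pair sums to 54


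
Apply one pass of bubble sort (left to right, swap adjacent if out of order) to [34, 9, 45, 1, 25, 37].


After one pass: [9, 34, 1, 25, 37, 45]


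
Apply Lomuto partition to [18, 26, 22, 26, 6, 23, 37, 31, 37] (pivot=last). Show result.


Elements <= 37 go left of pivot.
Result: [18, 26, 22, 26, 6, 23, 37, 31, 37], pivot at index 8


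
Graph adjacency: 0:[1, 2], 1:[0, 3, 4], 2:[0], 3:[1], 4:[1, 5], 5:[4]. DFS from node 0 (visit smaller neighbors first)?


DFS stack-based: start with [0]
Visit order: [0, 1, 3, 4, 5, 2]


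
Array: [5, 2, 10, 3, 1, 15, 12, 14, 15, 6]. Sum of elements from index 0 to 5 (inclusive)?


Prefix sums: [0, 5, 7, 17, 20, 21, 36, 48, 62, 77, 83]
Sum[0..5] = prefix[6] - prefix[0] = 36 - 0 = 36


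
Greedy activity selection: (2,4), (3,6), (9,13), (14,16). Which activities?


Greedy: pick earliest-ending, then skip overlaps.
Selected (3 activities): [(2, 4), (9, 13), (14, 16)]


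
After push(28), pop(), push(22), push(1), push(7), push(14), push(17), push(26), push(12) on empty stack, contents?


push(28) -> [28]
pop() returns 28 -> []
push(22) -> [22]
push(1) -> [22, 1]
push(7) -> [22, 1, 7]
push(14) -> [22, 1, 7, 14]
push(17) -> [22, 1, 7, 14, 17]
push(26) -> [22, 1, 7, 14, 17, 26]
push(12) -> [22, 1, 7, 14, 17, 26, 12]
Final stack (bottom to top): [22, 1, 7, 14, 17, 26, 12]


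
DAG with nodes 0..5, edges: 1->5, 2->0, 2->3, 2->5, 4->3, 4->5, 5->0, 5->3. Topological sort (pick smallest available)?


Kahn's algorithm, process smallest node first
Order: [1, 2, 4, 5, 0, 3]


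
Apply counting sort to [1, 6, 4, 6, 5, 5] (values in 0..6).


Count array: [0, 1, 0, 0, 1, 2, 2]
Reconstruct: [1, 4, 5, 5, 6, 6]


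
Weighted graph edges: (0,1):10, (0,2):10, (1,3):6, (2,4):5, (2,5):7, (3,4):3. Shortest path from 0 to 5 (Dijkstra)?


Dijkstra from 0:
Distances: {0: 0, 1: 10, 2: 10, 3: 16, 4: 15, 5: 17}
Shortest distance to 5 = 17, path = [0, 2, 5]


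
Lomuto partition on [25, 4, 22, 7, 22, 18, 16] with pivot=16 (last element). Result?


Elements <= 16 go left of pivot.
Result: [4, 7, 16, 25, 22, 18, 22], pivot at index 2


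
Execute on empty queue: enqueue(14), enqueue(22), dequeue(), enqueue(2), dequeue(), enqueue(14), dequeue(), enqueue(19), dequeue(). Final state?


enqueue(14) -> [14]
enqueue(22) -> [14, 22]
dequeue() returns 14 -> [22]
enqueue(2) -> [22, 2]
dequeue() returns 22 -> [2]
enqueue(14) -> [2, 14]
dequeue() returns 2 -> [14]
enqueue(19) -> [14, 19]
dequeue() returns 14 -> [19]
Final queue (front to back): [19]


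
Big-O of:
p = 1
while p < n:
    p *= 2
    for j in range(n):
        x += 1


Per nesting level: O(log n) * O(n) = O(n log n)
Complexity: O(n log n)


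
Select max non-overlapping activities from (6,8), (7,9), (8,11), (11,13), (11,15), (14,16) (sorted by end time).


Greedy: pick earliest-ending, then skip overlaps.
Selected (4 activities): [(6, 8), (8, 11), (11, 13), (14, 16)]


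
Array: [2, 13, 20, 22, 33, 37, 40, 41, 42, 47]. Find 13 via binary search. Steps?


Search for 13:
[0,9] mid=4 arr[4]=33
[0,3] mid=1 arr[1]=13
Total: 2 comparisons


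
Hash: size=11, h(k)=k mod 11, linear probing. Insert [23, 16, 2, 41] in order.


Insertions: 23->slot 1; 16->slot 5; 2->slot 2; 41->slot 8
Table: [None, 23, 2, None, None, 16, None, None, 41, None, None]


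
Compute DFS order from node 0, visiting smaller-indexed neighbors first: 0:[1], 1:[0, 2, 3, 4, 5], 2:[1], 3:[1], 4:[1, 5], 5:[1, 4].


DFS stack-based: start with [0]
Visit order: [0, 1, 2, 3, 4, 5]


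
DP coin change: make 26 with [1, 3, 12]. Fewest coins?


dp[0]=0; dp[i]=1+min(dp[i-c] for c in coins)
...dp[21]=4, dp[22]=5, dp[23]=6, dp[24]=2, dp[25]=3, dp[26]=4
Minimum coins for 26 = 4


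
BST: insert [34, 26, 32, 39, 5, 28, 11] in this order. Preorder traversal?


Root = 34; build tree by BST insertion.
Preorder traversal: [34, 26, 5, 11, 32, 28, 39]


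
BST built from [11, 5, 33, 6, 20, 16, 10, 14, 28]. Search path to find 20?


BST root = 11
Search for 20: compare at each node
Path: [11, 33, 20]


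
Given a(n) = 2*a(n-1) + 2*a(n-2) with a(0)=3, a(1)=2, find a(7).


Build bottom-up:
...a(5)=184, a(6)=504, a(7)=2*504+2*184=1376


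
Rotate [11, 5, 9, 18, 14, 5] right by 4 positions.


Right rotate by 4: [9, 18, 14, 5, 11, 5]


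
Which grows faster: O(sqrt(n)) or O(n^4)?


sublinear grows slower than quartic
O(sqrt(n)) is asymptotically smaller; O(n^4) grows faster


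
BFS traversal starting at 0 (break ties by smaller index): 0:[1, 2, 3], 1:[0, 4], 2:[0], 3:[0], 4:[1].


BFS queue: start with [0]
Visit order: [0, 1, 2, 3, 4]


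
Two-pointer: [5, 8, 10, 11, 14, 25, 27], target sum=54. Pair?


Two pointers: lo=0, hi=6
No pair sums to 54


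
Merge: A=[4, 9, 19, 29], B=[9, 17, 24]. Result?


Compare heads, take smaller each step.
Merged: [4, 9, 9, 17, 19, 24, 29]


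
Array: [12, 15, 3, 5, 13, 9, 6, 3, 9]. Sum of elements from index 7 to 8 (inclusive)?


Prefix sums: [0, 12, 27, 30, 35, 48, 57, 63, 66, 75]
Sum[7..8] = prefix[9] - prefix[7] = 75 - 63 = 12


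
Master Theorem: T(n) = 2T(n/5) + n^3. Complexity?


a=2, b=5, c=3. log_5(2)=0.431 < c=3. Case 3: O(n^c) = O(n^3)
Complexity: O(n^3)


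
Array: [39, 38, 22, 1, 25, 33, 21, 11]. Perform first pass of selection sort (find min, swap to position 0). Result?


After one pass: [1, 38, 22, 39, 25, 33, 21, 11]


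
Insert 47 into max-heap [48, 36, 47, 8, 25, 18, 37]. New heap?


Append 47: [48, 36, 47, 8, 25, 18, 37, 47]
Bubble up: swap idx 7(47) with idx 3(8); swap idx 3(47) with idx 1(36)
Result: [48, 47, 47, 36, 25, 18, 37, 8]


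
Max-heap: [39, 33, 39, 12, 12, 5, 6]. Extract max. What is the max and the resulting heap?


Max = 39
Replace root with last, heapify down
Resulting heap: [39, 33, 6, 12, 12, 5]


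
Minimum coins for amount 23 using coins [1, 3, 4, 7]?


dp[0]=0; dp[i]=1+min(dp[i-c] for c in coins)
...dp[18]=3, dp[19]=4, dp[20]=4, dp[21]=3, dp[22]=4, dp[23]=5
Minimum coins for 23 = 5


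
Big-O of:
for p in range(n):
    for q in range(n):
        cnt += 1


Per nesting level: O(n) * O(n) = O(n^2)
Complexity: O(n^2)


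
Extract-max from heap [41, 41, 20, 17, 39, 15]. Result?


Max = 41
Replace root with last, heapify down
Resulting heap: [41, 39, 20, 17, 15]


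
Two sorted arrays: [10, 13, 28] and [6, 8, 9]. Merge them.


Compare heads, take smaller each step.
Merged: [6, 8, 9, 10, 13, 28]


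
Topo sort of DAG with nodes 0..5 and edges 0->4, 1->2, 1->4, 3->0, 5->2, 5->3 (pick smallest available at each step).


Kahn's algorithm, process smallest node first
Order: [1, 5, 2, 3, 0, 4]


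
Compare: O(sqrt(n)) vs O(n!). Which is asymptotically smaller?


sublinear grows slower than factorial
O(sqrt(n)) is asymptotically smaller; O(n!) grows faster


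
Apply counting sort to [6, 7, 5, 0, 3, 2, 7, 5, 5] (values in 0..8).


Count array: [1, 0, 1, 1, 0, 3, 1, 2, 0]
Reconstruct: [0, 2, 3, 5, 5, 5, 6, 7, 7]


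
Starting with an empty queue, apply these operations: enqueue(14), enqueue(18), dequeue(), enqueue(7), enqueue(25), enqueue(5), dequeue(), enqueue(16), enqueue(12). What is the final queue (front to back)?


enqueue(14) -> [14]
enqueue(18) -> [14, 18]
dequeue() returns 14 -> [18]
enqueue(7) -> [18, 7]
enqueue(25) -> [18, 7, 25]
enqueue(5) -> [18, 7, 25, 5]
dequeue() returns 18 -> [7, 25, 5]
enqueue(16) -> [7, 25, 5, 16]
enqueue(12) -> [7, 25, 5, 16, 12]
Final queue (front to back): [7, 25, 5, 16, 12]


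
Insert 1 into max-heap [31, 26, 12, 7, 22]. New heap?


Append 1: [31, 26, 12, 7, 22, 1]
Bubble up: no swaps needed
Result: [31, 26, 12, 7, 22, 1]


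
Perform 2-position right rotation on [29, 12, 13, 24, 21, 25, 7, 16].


Right rotate by 2: [7, 16, 29, 12, 13, 24, 21, 25]


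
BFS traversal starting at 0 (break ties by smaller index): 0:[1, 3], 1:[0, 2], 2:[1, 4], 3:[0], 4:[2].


BFS queue: start with [0]
Visit order: [0, 1, 3, 2, 4]


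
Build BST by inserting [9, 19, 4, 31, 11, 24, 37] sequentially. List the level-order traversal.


Root = 9; build tree by BST insertion.
Level-Order traversal: [9, 4, 19, 11, 31, 24, 37]


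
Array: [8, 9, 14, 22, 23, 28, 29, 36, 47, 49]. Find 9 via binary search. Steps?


Search for 9:
[0,9] mid=4 arr[4]=23
[0,3] mid=1 arr[1]=9
Total: 2 comparisons


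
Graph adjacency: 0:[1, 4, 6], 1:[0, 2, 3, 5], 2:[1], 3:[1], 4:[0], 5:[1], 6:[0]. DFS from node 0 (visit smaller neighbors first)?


DFS stack-based: start with [0]
Visit order: [0, 1, 2, 3, 5, 4, 6]


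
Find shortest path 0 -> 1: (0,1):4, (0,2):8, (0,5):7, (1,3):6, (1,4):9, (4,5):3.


Dijkstra from 0:
Distances: {0: 0, 1: 4, 2: 8, 3: 10, 4: 10, 5: 7}
Shortest distance to 1 = 4, path = [0, 1]


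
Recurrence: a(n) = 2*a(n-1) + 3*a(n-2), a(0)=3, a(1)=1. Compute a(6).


Build bottom-up:
...a(4)=83, a(5)=241, a(6)=2*241+3*83=731


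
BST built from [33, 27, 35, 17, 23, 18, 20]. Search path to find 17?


BST root = 33
Search for 17: compare at each node
Path: [33, 27, 17]


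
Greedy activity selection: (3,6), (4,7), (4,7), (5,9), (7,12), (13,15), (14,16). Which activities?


Greedy: pick earliest-ending, then skip overlaps.
Selected (3 activities): [(3, 6), (7, 12), (13, 15)]


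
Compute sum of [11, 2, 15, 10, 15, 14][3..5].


Prefix sums: [0, 11, 13, 28, 38, 53, 67]
Sum[3..5] = prefix[6] - prefix[3] = 67 - 28 = 39


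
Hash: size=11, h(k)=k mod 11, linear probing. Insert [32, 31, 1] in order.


Insertions: 32->slot 10; 31->slot 9; 1->slot 1
Table: [None, 1, None, None, None, None, None, None, None, 31, 32]


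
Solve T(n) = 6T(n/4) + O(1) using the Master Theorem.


a=6, b=4, c=0. log_4(6)=1.292 > c=0. Case 1: O(n^log_b(a)) = O(n^1.292)
Complexity: O(n^1.292)


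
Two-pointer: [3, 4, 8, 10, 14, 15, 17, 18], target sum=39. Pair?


Two pointers: lo=0, hi=7
No pair sums to 39


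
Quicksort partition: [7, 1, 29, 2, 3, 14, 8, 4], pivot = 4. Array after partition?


Elements <= 4 go left of pivot.
Result: [1, 2, 3, 4, 29, 14, 8, 7], pivot at index 3


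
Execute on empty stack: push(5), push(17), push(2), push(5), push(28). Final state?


push(5) -> [5]
push(17) -> [5, 17]
push(2) -> [5, 17, 2]
push(5) -> [5, 17, 2, 5]
push(28) -> [5, 17, 2, 5, 28]
Final stack (bottom to top): [5, 17, 2, 5, 28]


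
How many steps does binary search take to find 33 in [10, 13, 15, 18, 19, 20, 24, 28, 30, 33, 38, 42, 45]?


Search for 33:
[0,12] mid=6 arr[6]=24
[7,12] mid=9 arr[9]=33
Total: 2 comparisons


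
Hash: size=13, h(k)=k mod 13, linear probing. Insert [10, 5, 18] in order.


Insertions: 10->slot 10; 5->slot 5; 18->slot 6
Table: [None, None, None, None, None, 5, 18, None, None, None, 10, None, None]


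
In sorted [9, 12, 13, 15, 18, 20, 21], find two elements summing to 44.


Two pointers: lo=0, hi=6
No pair sums to 44


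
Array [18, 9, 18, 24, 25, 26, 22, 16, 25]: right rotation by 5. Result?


Right rotate by 5: [25, 26, 22, 16, 25, 18, 9, 18, 24]


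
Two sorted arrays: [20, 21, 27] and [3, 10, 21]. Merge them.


Compare heads, take smaller each step.
Merged: [3, 10, 20, 21, 21, 27]


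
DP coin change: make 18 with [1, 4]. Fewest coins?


dp[0]=0; dp[i]=1+min(dp[i-c] for c in coins)
...dp[13]=4, dp[14]=5, dp[15]=6, dp[16]=4, dp[17]=5, dp[18]=6
Minimum coins for 18 = 6


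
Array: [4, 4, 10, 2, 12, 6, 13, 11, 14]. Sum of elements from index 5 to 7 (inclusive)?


Prefix sums: [0, 4, 8, 18, 20, 32, 38, 51, 62, 76]
Sum[5..7] = prefix[8] - prefix[5] = 62 - 32 = 30


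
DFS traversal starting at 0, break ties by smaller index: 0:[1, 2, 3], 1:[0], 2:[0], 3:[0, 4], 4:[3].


DFS stack-based: start with [0]
Visit order: [0, 1, 2, 3, 4]


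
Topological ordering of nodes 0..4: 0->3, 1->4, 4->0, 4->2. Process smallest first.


Kahn's algorithm, process smallest node first
Order: [1, 4, 0, 2, 3]


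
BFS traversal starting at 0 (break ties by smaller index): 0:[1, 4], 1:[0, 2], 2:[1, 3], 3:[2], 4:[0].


BFS queue: start with [0]
Visit order: [0, 1, 4, 2, 3]


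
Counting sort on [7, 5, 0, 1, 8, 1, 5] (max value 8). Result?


Count array: [1, 2, 0, 0, 0, 2, 0, 1, 1]
Reconstruct: [0, 1, 1, 5, 5, 7, 8]


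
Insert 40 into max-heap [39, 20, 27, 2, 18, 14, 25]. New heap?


Append 40: [39, 20, 27, 2, 18, 14, 25, 40]
Bubble up: swap idx 7(40) with idx 3(2); swap idx 3(40) with idx 1(20); swap idx 1(40) with idx 0(39)
Result: [40, 39, 27, 20, 18, 14, 25, 2]


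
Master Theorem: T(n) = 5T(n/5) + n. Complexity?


a=5, b=5, c=1. log_5(5)=1 = c=1. Case 2: O(n^c log n) = O(n log n)
Complexity: O(n log n)


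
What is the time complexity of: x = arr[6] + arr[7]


Analysis: constant-time operation, no loop
Complexity: O(1)


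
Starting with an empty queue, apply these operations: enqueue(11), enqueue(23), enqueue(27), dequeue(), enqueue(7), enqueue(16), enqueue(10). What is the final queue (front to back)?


enqueue(11) -> [11]
enqueue(23) -> [11, 23]
enqueue(27) -> [11, 23, 27]
dequeue() returns 11 -> [23, 27]
enqueue(7) -> [23, 27, 7]
enqueue(16) -> [23, 27, 7, 16]
enqueue(10) -> [23, 27, 7, 16, 10]
Final queue (front to back): [23, 27, 7, 16, 10]


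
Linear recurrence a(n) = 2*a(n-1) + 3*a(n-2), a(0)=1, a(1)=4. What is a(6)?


Build bottom-up:
...a(4)=101, a(5)=304, a(6)=2*304+3*101=911


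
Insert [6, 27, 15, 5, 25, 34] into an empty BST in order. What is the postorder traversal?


Root = 6; build tree by BST insertion.
Postorder traversal: [5, 25, 15, 34, 27, 6]


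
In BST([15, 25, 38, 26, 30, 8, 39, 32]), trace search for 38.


BST root = 15
Search for 38: compare at each node
Path: [15, 25, 38]


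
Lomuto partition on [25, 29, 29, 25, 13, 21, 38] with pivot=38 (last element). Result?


Elements <= 38 go left of pivot.
Result: [25, 29, 29, 25, 13, 21, 38], pivot at index 6


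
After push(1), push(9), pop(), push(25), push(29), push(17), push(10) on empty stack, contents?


push(1) -> [1]
push(9) -> [1, 9]
pop() returns 9 -> [1]
push(25) -> [1, 25]
push(29) -> [1, 25, 29]
push(17) -> [1, 25, 29, 17]
push(10) -> [1, 25, 29, 17, 10]
Final stack (bottom to top): [1, 25, 29, 17, 10]


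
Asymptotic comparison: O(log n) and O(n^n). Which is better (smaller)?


logarithmic grows slower than n^n
O(log n) is asymptotically smaller; O(n^n) grows faster


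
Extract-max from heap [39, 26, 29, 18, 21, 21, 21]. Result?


Max = 39
Replace root with last, heapify down
Resulting heap: [29, 26, 21, 18, 21, 21]


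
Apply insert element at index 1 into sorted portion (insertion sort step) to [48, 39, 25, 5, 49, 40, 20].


After one pass: [39, 48, 25, 5, 49, 40, 20]


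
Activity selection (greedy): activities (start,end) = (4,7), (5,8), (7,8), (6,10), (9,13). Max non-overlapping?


Greedy: pick earliest-ending, then skip overlaps.
Selected (3 activities): [(4, 7), (7, 8), (9, 13)]


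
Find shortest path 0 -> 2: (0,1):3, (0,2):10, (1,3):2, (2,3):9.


Dijkstra from 0:
Distances: {0: 0, 1: 3, 2: 10, 3: 5}
Shortest distance to 2 = 10, path = [0, 2]


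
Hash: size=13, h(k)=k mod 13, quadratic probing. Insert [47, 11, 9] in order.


Insertions: 47->slot 8; 11->slot 11; 9->slot 9
Table: [None, None, None, None, None, None, None, None, 47, 9, None, 11, None]


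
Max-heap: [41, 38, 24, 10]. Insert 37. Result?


Append 37: [41, 38, 24, 10, 37]
Bubble up: no swaps needed
Result: [41, 38, 24, 10, 37]


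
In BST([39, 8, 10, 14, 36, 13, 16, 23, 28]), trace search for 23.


BST root = 39
Search for 23: compare at each node
Path: [39, 8, 10, 14, 36, 16, 23]


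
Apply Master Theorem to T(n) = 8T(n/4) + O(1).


a=8, b=4, c=0. log_4(8)=1.5 > c=0. Case 1: O(n^log_b(a)) = O(n^1.500)
Complexity: O(n^1.500)


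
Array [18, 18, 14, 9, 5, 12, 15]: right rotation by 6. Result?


Right rotate by 6: [18, 14, 9, 5, 12, 15, 18]


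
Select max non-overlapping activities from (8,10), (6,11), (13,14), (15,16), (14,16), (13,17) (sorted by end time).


Greedy: pick earliest-ending, then skip overlaps.
Selected (3 activities): [(8, 10), (13, 14), (15, 16)]


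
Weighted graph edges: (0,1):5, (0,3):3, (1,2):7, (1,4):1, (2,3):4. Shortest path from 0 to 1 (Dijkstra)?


Dijkstra from 0:
Distances: {0: 0, 1: 5, 2: 7, 3: 3, 4: 6}
Shortest distance to 1 = 5, path = [0, 1]


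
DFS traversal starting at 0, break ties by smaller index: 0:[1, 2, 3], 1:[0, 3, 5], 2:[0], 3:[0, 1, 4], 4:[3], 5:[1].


DFS stack-based: start with [0]
Visit order: [0, 1, 3, 4, 5, 2]


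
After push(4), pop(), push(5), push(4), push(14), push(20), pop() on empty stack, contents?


push(4) -> [4]
pop() returns 4 -> []
push(5) -> [5]
push(4) -> [5, 4]
push(14) -> [5, 4, 14]
push(20) -> [5, 4, 14, 20]
pop() returns 20 -> [5, 4, 14]
Final stack (bottom to top): [5, 4, 14]


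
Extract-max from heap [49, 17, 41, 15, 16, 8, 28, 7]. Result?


Max = 49
Replace root with last, heapify down
Resulting heap: [41, 17, 28, 15, 16, 8, 7]


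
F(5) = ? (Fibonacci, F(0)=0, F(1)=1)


F(n)=F(n-1)+F(n-2)
...F(3)=2, F(4)=3, F(5)=5


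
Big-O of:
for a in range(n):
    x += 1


Per nesting level: O(n) = O(n)
Complexity: O(n)


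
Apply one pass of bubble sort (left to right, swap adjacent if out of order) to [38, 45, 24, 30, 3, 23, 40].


After one pass: [38, 24, 30, 3, 23, 40, 45]


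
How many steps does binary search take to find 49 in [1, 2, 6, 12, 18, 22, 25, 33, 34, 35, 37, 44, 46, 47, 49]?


Search for 49:
[0,14] mid=7 arr[7]=33
[8,14] mid=11 arr[11]=44
[12,14] mid=13 arr[13]=47
[14,14] mid=14 arr[14]=49
Total: 4 comparisons


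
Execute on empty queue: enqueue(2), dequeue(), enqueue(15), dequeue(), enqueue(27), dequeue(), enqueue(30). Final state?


enqueue(2) -> [2]
dequeue() returns 2 -> []
enqueue(15) -> [15]
dequeue() returns 15 -> []
enqueue(27) -> [27]
dequeue() returns 27 -> []
enqueue(30) -> [30]
Final queue (front to back): [30]


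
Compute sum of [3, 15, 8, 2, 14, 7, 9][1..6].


Prefix sums: [0, 3, 18, 26, 28, 42, 49, 58]
Sum[1..6] = prefix[7] - prefix[1] = 58 - 3 = 55


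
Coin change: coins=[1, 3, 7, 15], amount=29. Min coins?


dp[0]=0; dp[i]=1+min(dp[i-c] for c in coins)
...dp[24]=4, dp[25]=3, dp[26]=4, dp[27]=5, dp[28]=4, dp[29]=3
Minimum coins for 29 = 3


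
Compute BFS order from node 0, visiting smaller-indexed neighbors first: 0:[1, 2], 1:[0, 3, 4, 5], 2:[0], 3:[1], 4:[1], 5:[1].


BFS queue: start with [0]
Visit order: [0, 1, 2, 3, 4, 5]


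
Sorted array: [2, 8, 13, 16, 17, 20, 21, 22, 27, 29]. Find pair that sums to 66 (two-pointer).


Two pointers: lo=0, hi=9
No pair sums to 66


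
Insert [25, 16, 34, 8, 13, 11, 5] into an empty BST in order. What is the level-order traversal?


Root = 25; build tree by BST insertion.
Level-Order traversal: [25, 16, 34, 8, 5, 13, 11]


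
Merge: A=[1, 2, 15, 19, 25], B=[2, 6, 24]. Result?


Compare heads, take smaller each step.
Merged: [1, 2, 2, 6, 15, 19, 24, 25]


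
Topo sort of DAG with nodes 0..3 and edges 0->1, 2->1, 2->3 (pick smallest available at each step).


Kahn's algorithm, process smallest node first
Order: [0, 2, 1, 3]


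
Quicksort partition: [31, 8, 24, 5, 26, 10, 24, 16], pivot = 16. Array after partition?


Elements <= 16 go left of pivot.
Result: [8, 5, 10, 16, 26, 24, 24, 31], pivot at index 3


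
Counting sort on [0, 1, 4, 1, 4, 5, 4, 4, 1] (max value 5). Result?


Count array: [1, 3, 0, 0, 4, 1]
Reconstruct: [0, 1, 1, 1, 4, 4, 4, 4, 5]


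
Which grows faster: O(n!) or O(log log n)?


double-logarithmic grows slower than factorial
O(log log n) is asymptotically smaller; O(n!) grows faster


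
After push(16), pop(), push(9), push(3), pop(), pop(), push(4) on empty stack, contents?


push(16) -> [16]
pop() returns 16 -> []
push(9) -> [9]
push(3) -> [9, 3]
pop() returns 3 -> [9]
pop() returns 9 -> []
push(4) -> [4]
Final stack (bottom to top): [4]


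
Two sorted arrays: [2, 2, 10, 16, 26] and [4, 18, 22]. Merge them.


Compare heads, take smaller each step.
Merged: [2, 2, 4, 10, 16, 18, 22, 26]


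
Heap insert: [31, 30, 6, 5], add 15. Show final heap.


Append 15: [31, 30, 6, 5, 15]
Bubble up: no swaps needed
Result: [31, 30, 6, 5, 15]


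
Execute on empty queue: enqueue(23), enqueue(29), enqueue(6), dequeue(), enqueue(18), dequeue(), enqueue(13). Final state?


enqueue(23) -> [23]
enqueue(29) -> [23, 29]
enqueue(6) -> [23, 29, 6]
dequeue() returns 23 -> [29, 6]
enqueue(18) -> [29, 6, 18]
dequeue() returns 29 -> [6, 18]
enqueue(13) -> [6, 18, 13]
Final queue (front to back): [6, 18, 13]


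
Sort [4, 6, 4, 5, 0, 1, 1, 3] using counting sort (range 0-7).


Count array: [1, 2, 0, 1, 2, 1, 1, 0]
Reconstruct: [0, 1, 1, 3, 4, 4, 5, 6]


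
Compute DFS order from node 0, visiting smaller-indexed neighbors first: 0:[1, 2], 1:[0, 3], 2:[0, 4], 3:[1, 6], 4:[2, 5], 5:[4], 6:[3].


DFS stack-based: start with [0]
Visit order: [0, 1, 3, 6, 2, 4, 5]


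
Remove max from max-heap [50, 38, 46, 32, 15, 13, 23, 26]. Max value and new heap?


Max = 50
Replace root with last, heapify down
Resulting heap: [46, 38, 26, 32, 15, 13, 23]


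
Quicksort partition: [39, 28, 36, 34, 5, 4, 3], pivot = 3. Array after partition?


Elements <= 3 go left of pivot.
Result: [3, 28, 36, 34, 5, 4, 39], pivot at index 0


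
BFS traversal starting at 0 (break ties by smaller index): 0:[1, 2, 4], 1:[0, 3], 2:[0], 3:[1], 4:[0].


BFS queue: start with [0]
Visit order: [0, 1, 2, 4, 3]


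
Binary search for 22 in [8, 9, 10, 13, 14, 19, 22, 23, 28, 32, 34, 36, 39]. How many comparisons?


Search for 22:
[0,12] mid=6 arr[6]=22
Total: 1 comparisons


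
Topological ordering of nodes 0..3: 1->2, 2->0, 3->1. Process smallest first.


Kahn's algorithm, process smallest node first
Order: [3, 1, 2, 0]


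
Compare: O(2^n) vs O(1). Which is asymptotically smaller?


constant grows slower than exponential
O(1) is asymptotically smaller; O(2^n) grows faster


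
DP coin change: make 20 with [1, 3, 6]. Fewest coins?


dp[0]=0; dp[i]=1+min(dp[i-c] for c in coins)
...dp[15]=3, dp[16]=4, dp[17]=5, dp[18]=3, dp[19]=4, dp[20]=5
Minimum coins for 20 = 5


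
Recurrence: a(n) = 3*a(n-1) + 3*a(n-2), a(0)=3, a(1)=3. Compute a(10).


Build bottom-up:
...a(8)=50058, a(9)=189783, a(10)=3*189783+3*50058=719523


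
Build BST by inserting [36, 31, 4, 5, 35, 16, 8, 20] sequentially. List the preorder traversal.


Root = 36; build tree by BST insertion.
Preorder traversal: [36, 31, 4, 5, 16, 8, 20, 35]


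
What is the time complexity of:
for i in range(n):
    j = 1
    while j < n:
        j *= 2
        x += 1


Per nesting level: O(n) * O(log n) = O(n log n)
Complexity: O(n log n)


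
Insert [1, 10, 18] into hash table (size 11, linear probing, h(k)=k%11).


Insertions: 1->slot 1; 10->slot 10; 18->slot 7
Table: [None, 1, None, None, None, None, None, 18, None, None, 10]


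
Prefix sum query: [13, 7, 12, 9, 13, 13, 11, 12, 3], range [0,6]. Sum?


Prefix sums: [0, 13, 20, 32, 41, 54, 67, 78, 90, 93]
Sum[0..6] = prefix[7] - prefix[0] = 78 - 0 = 78


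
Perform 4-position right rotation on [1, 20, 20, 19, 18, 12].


Right rotate by 4: [20, 19, 18, 12, 1, 20]


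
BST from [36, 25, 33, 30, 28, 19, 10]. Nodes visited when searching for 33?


BST root = 36
Search for 33: compare at each node
Path: [36, 25, 33]


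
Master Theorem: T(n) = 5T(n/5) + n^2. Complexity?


a=5, b=5, c=2. log_5(5)=1 < c=2. Case 3: O(n^c) = O(n^2)
Complexity: O(n^2)


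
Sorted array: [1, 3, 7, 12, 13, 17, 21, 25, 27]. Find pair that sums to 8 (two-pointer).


Two pointers: lo=0, hi=8
Found pair: (1, 7) summing to 8


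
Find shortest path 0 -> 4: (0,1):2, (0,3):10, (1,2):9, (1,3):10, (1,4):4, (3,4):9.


Dijkstra from 0:
Distances: {0: 0, 1: 2, 2: 11, 3: 10, 4: 6}
Shortest distance to 4 = 6, path = [0, 1, 4]


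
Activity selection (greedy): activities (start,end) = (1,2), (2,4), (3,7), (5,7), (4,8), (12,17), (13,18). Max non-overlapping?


Greedy: pick earliest-ending, then skip overlaps.
Selected (4 activities): [(1, 2), (2, 4), (5, 7), (12, 17)]


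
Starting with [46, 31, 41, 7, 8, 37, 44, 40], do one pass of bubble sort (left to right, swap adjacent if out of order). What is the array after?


After one pass: [31, 41, 7, 8, 37, 44, 40, 46]


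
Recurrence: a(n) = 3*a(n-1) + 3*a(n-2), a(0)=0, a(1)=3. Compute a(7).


Build bottom-up:
...a(5)=513, a(6)=1944, a(7)=3*1944+3*513=7371


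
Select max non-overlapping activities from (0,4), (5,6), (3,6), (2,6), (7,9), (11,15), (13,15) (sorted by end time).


Greedy: pick earliest-ending, then skip overlaps.
Selected (4 activities): [(0, 4), (5, 6), (7, 9), (11, 15)]


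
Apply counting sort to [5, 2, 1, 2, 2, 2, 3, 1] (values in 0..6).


Count array: [0, 2, 4, 1, 0, 1, 0]
Reconstruct: [1, 1, 2, 2, 2, 2, 3, 5]


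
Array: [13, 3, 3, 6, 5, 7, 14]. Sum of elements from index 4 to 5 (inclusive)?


Prefix sums: [0, 13, 16, 19, 25, 30, 37, 51]
Sum[4..5] = prefix[6] - prefix[4] = 37 - 25 = 12


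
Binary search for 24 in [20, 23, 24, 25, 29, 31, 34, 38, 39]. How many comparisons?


Search for 24:
[0,8] mid=4 arr[4]=29
[0,3] mid=1 arr[1]=23
[2,3] mid=2 arr[2]=24
Total: 3 comparisons


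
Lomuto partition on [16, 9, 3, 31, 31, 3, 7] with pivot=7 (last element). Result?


Elements <= 7 go left of pivot.
Result: [3, 3, 7, 31, 31, 9, 16], pivot at index 2


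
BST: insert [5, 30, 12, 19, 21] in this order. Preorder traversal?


Root = 5; build tree by BST insertion.
Preorder traversal: [5, 30, 12, 19, 21]


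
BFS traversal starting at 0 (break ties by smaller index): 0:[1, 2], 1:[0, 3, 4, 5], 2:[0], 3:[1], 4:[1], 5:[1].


BFS queue: start with [0]
Visit order: [0, 1, 2, 3, 4, 5]


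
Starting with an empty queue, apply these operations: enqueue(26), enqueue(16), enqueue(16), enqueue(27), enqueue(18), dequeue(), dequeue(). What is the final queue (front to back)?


enqueue(26) -> [26]
enqueue(16) -> [26, 16]
enqueue(16) -> [26, 16, 16]
enqueue(27) -> [26, 16, 16, 27]
enqueue(18) -> [26, 16, 16, 27, 18]
dequeue() returns 26 -> [16, 16, 27, 18]
dequeue() returns 16 -> [16, 27, 18]
Final queue (front to back): [16, 27, 18]


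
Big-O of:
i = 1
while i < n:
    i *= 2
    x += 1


Per nesting level: O(log n) = O(log n)
Complexity: O(log n)


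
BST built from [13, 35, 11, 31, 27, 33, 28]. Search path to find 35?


BST root = 13
Search for 35: compare at each node
Path: [13, 35]


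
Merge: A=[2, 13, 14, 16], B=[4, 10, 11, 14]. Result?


Compare heads, take smaller each step.
Merged: [2, 4, 10, 11, 13, 14, 14, 16]


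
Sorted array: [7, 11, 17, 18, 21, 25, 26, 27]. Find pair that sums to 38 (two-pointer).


Two pointers: lo=0, hi=7
Found pair: (11, 27) summing to 38


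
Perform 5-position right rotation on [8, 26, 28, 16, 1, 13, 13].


Right rotate by 5: [28, 16, 1, 13, 13, 8, 26]


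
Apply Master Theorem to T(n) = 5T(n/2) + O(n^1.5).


a=5, b=2, c=1.5. log_2(5)=2.322 > c=1.5. Case 1: O(n^log_b(a)) = O(n^2.322)
Complexity: O(n^2.322)


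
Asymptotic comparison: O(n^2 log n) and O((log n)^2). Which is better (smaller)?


polylogarithmic grows slower than n^2 log n
O((log n)^2) is asymptotically smaller; O(n^2 log n) grows faster


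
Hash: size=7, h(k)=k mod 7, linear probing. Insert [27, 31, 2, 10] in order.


Insertions: 27->slot 6; 31->slot 3; 2->slot 2; 10->slot 4
Table: [None, None, 2, 31, 10, None, 27]


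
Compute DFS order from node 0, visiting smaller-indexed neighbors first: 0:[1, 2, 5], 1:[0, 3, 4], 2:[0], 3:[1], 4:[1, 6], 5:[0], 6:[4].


DFS stack-based: start with [0]
Visit order: [0, 1, 3, 4, 6, 2, 5]


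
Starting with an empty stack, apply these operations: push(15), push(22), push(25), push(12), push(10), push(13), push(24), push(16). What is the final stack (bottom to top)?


push(15) -> [15]
push(22) -> [15, 22]
push(25) -> [15, 22, 25]
push(12) -> [15, 22, 25, 12]
push(10) -> [15, 22, 25, 12, 10]
push(13) -> [15, 22, 25, 12, 10, 13]
push(24) -> [15, 22, 25, 12, 10, 13, 24]
push(16) -> [15, 22, 25, 12, 10, 13, 24, 16]
Final stack (bottom to top): [15, 22, 25, 12, 10, 13, 24, 16]


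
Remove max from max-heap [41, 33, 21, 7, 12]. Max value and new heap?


Max = 41
Replace root with last, heapify down
Resulting heap: [33, 12, 21, 7]


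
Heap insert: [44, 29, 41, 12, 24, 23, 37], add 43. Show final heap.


Append 43: [44, 29, 41, 12, 24, 23, 37, 43]
Bubble up: swap idx 7(43) with idx 3(12); swap idx 3(43) with idx 1(29)
Result: [44, 43, 41, 29, 24, 23, 37, 12]


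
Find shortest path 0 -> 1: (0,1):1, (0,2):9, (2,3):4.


Dijkstra from 0:
Distances: {0: 0, 1: 1, 2: 9, 3: 13}
Shortest distance to 1 = 1, path = [0, 1]


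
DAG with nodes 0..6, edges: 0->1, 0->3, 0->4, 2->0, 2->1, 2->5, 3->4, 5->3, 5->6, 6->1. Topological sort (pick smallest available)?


Kahn's algorithm, process smallest node first
Order: [2, 0, 5, 3, 4, 6, 1]


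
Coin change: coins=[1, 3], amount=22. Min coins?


dp[0]=0; dp[i]=1+min(dp[i-c] for c in coins)
...dp[17]=7, dp[18]=6, dp[19]=7, dp[20]=8, dp[21]=7, dp[22]=8
Minimum coins for 22 = 8


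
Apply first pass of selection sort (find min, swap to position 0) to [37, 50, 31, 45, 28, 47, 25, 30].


After one pass: [25, 50, 31, 45, 28, 47, 37, 30]


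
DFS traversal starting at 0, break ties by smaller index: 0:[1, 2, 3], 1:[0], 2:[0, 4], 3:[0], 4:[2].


DFS stack-based: start with [0]
Visit order: [0, 1, 2, 4, 3]


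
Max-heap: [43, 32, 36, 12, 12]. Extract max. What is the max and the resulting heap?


Max = 43
Replace root with last, heapify down
Resulting heap: [36, 32, 12, 12]


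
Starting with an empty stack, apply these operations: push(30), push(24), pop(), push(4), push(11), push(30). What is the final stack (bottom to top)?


push(30) -> [30]
push(24) -> [30, 24]
pop() returns 24 -> [30]
push(4) -> [30, 4]
push(11) -> [30, 4, 11]
push(30) -> [30, 4, 11, 30]
Final stack (bottom to top): [30, 4, 11, 30]


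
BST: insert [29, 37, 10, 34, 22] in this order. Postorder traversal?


Root = 29; build tree by BST insertion.
Postorder traversal: [22, 10, 34, 37, 29]


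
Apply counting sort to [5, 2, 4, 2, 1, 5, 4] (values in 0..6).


Count array: [0, 1, 2, 0, 2, 2, 0]
Reconstruct: [1, 2, 2, 4, 4, 5, 5]


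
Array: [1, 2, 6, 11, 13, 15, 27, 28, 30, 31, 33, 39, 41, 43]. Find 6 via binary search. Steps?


Search for 6:
[0,13] mid=6 arr[6]=27
[0,5] mid=2 arr[2]=6
Total: 2 comparisons


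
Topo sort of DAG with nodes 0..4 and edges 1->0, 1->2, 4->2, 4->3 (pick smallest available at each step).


Kahn's algorithm, process smallest node first
Order: [1, 0, 4, 2, 3]


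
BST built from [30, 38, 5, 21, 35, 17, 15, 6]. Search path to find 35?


BST root = 30
Search for 35: compare at each node
Path: [30, 38, 35]


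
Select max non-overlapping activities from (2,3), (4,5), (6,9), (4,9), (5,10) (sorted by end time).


Greedy: pick earliest-ending, then skip overlaps.
Selected (3 activities): [(2, 3), (4, 5), (6, 9)]


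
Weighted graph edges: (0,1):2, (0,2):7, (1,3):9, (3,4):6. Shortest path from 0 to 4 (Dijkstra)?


Dijkstra from 0:
Distances: {0: 0, 1: 2, 2: 7, 3: 11, 4: 17}
Shortest distance to 4 = 17, path = [0, 1, 3, 4]


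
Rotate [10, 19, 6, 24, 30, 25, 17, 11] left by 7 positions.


Left rotate by 7: [11, 10, 19, 6, 24, 30, 25, 17]


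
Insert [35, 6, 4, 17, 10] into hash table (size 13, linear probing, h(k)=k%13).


Insertions: 35->slot 9; 6->slot 6; 4->slot 4; 17->slot 5; 10->slot 10
Table: [None, None, None, None, 4, 17, 6, None, None, 35, 10, None, None]


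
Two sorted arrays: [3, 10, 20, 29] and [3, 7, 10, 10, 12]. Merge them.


Compare heads, take smaller each step.
Merged: [3, 3, 7, 10, 10, 10, 12, 20, 29]


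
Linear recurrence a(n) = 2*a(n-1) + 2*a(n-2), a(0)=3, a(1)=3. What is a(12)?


Build bottom-up:
...a(10)=34752, a(11)=94944, a(12)=2*94944+2*34752=259392


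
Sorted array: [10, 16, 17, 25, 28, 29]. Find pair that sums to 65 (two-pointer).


Two pointers: lo=0, hi=5
No pair sums to 65


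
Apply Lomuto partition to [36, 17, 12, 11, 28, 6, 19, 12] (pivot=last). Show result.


Elements <= 12 go left of pivot.
Result: [12, 11, 6, 12, 28, 36, 19, 17], pivot at index 3


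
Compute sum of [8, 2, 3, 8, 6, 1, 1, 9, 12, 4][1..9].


Prefix sums: [0, 8, 10, 13, 21, 27, 28, 29, 38, 50, 54]
Sum[1..9] = prefix[10] - prefix[1] = 54 - 8 = 46


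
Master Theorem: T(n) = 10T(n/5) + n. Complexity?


a=10, b=5, c=1. log_5(10)=1.431 > c=1. Case 1: O(n^log_b(a)) = O(n^1.431)
Complexity: O(n^1.431)


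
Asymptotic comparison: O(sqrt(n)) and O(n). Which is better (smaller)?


sublinear grows slower than linear
O(sqrt(n)) is asymptotically smaller; O(n) grows faster


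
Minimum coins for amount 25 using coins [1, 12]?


dp[0]=0; dp[i]=1+min(dp[i-c] for c in coins)
...dp[20]=9, dp[21]=10, dp[22]=11, dp[23]=12, dp[24]=2, dp[25]=3
Minimum coins for 25 = 3


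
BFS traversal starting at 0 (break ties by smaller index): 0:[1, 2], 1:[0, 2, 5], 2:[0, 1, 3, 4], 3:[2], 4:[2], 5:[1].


BFS queue: start with [0]
Visit order: [0, 1, 2, 5, 3, 4]


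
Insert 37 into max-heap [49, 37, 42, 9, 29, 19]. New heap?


Append 37: [49, 37, 42, 9, 29, 19, 37]
Bubble up: no swaps needed
Result: [49, 37, 42, 9, 29, 19, 37]


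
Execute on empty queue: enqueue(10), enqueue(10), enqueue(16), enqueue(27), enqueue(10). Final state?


enqueue(10) -> [10]
enqueue(10) -> [10, 10]
enqueue(16) -> [10, 10, 16]
enqueue(27) -> [10, 10, 16, 27]
enqueue(10) -> [10, 10, 16, 27, 10]
Final queue (front to back): [10, 10, 16, 27, 10]


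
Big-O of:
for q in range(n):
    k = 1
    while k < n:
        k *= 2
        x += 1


Per nesting level: O(n) * O(log n) = O(n log n)
Complexity: O(n log n)


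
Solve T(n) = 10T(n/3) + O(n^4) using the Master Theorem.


a=10, b=3, c=4. log_3(10)=2.096 < c=4. Case 3: O(n^c) = O(n^4)
Complexity: O(n^4)


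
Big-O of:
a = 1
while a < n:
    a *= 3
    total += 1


Per nesting level: O(log n) = O(log n)
Complexity: O(log n)


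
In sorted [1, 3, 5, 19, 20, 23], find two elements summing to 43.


Two pointers: lo=0, hi=5
Found pair: (20, 23) summing to 43


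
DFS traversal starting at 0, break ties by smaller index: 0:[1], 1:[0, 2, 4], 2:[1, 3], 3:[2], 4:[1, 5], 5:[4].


DFS stack-based: start with [0]
Visit order: [0, 1, 2, 3, 4, 5]


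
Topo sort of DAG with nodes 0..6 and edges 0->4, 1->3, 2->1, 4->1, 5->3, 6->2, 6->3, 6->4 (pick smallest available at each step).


Kahn's algorithm, process smallest node first
Order: [0, 5, 6, 2, 4, 1, 3]


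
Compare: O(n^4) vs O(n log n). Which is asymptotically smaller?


linearithmic grows slower than quartic
O(n log n) is asymptotically smaller; O(n^4) grows faster


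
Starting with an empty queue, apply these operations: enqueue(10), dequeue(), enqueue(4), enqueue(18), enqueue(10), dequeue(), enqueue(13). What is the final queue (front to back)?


enqueue(10) -> [10]
dequeue() returns 10 -> []
enqueue(4) -> [4]
enqueue(18) -> [4, 18]
enqueue(10) -> [4, 18, 10]
dequeue() returns 4 -> [18, 10]
enqueue(13) -> [18, 10, 13]
Final queue (front to back): [18, 10, 13]


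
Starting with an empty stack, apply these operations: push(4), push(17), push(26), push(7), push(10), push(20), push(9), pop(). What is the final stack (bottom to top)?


push(4) -> [4]
push(17) -> [4, 17]
push(26) -> [4, 17, 26]
push(7) -> [4, 17, 26, 7]
push(10) -> [4, 17, 26, 7, 10]
push(20) -> [4, 17, 26, 7, 10, 20]
push(9) -> [4, 17, 26, 7, 10, 20, 9]
pop() returns 9 -> [4, 17, 26, 7, 10, 20]
Final stack (bottom to top): [4, 17, 26, 7, 10, 20]


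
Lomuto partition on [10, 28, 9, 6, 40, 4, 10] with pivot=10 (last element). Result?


Elements <= 10 go left of pivot.
Result: [10, 9, 6, 4, 10, 28, 40], pivot at index 4


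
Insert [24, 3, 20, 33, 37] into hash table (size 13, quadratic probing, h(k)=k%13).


Insertions: 24->slot 11; 3->slot 3; 20->slot 7; 33->slot 8; 37->slot 12
Table: [None, None, None, 3, None, None, None, 20, 33, None, None, 24, 37]


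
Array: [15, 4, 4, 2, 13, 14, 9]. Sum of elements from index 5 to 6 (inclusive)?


Prefix sums: [0, 15, 19, 23, 25, 38, 52, 61]
Sum[5..6] = prefix[7] - prefix[5] = 61 - 38 = 23


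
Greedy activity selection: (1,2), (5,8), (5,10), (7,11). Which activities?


Greedy: pick earliest-ending, then skip overlaps.
Selected (2 activities): [(1, 2), (5, 8)]


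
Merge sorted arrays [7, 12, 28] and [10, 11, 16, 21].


Compare heads, take smaller each step.
Merged: [7, 10, 11, 12, 16, 21, 28]


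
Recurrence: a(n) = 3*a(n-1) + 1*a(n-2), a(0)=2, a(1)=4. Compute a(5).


Build bottom-up:
...a(3)=46, a(4)=152, a(5)=3*152+1*46=502


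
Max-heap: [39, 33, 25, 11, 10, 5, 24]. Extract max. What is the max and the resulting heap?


Max = 39
Replace root with last, heapify down
Resulting heap: [33, 24, 25, 11, 10, 5]


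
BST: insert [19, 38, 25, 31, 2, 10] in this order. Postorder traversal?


Root = 19; build tree by BST insertion.
Postorder traversal: [10, 2, 31, 25, 38, 19]


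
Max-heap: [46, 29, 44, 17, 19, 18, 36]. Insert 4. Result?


Append 4: [46, 29, 44, 17, 19, 18, 36, 4]
Bubble up: no swaps needed
Result: [46, 29, 44, 17, 19, 18, 36, 4]


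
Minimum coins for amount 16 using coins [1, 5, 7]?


dp[0]=0; dp[i]=1+min(dp[i-c] for c in coins)
...dp[11]=3, dp[12]=2, dp[13]=3, dp[14]=2, dp[15]=3, dp[16]=4
Minimum coins for 16 = 4


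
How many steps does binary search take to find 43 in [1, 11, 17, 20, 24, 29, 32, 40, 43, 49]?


Search for 43:
[0,9] mid=4 arr[4]=24
[5,9] mid=7 arr[7]=40
[8,9] mid=8 arr[8]=43
Total: 3 comparisons


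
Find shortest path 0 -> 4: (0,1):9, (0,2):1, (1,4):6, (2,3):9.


Dijkstra from 0:
Distances: {0: 0, 1: 9, 2: 1, 3: 10, 4: 15}
Shortest distance to 4 = 15, path = [0, 1, 4]


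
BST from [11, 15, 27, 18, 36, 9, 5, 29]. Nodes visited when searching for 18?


BST root = 11
Search for 18: compare at each node
Path: [11, 15, 27, 18]


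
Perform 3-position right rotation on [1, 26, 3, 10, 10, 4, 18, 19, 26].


Right rotate by 3: [18, 19, 26, 1, 26, 3, 10, 10, 4]


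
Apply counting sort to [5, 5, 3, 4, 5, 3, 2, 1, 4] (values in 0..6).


Count array: [0, 1, 1, 2, 2, 3, 0]
Reconstruct: [1, 2, 3, 3, 4, 4, 5, 5, 5]


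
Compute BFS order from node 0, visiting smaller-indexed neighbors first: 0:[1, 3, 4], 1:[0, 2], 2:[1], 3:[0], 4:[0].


BFS queue: start with [0]
Visit order: [0, 1, 3, 4, 2]


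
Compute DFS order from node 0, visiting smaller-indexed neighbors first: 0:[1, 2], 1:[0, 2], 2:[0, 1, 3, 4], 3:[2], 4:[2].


DFS stack-based: start with [0]
Visit order: [0, 1, 2, 3, 4]


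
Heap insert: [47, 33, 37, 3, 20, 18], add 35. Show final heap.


Append 35: [47, 33, 37, 3, 20, 18, 35]
Bubble up: no swaps needed
Result: [47, 33, 37, 3, 20, 18, 35]


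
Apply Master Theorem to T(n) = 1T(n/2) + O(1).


a=1, b=2, c=0. log_2(1)=0 = c=0. Case 2: O(n^c log n) = O(log n)
Complexity: O(log n)


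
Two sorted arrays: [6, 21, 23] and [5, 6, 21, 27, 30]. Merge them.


Compare heads, take smaller each step.
Merged: [5, 6, 6, 21, 21, 23, 27, 30]
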